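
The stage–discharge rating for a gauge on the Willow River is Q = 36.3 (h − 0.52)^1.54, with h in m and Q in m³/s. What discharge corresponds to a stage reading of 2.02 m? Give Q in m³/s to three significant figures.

67.8 m³/s

Q = 36.3 × (2.02 − 0.52)^1.54 = 36.3 × 1.5^1.54 = 67.78 m³/s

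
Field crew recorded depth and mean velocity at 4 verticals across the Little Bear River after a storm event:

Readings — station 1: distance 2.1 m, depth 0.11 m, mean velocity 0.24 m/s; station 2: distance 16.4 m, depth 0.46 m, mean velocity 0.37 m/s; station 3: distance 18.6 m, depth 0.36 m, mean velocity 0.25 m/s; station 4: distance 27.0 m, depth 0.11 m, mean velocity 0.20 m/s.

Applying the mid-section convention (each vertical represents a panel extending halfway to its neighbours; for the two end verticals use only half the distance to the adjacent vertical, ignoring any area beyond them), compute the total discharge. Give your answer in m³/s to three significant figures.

w_1 = (16.4 − 2.1)/2 = 7.15 m; q_1 = 0.24 × 0.11 × 7.15 = 0.1888 m³/s
w_2 = (18.6 − 2.1)/2 = 8.25 m; q_2 = 0.37 × 0.46 × 8.25 = 1.404 m³/s
w_3 = (27.0 − 16.4)/2 = 5.3 m; q_3 = 0.25 × 0.36 × 5.3 = 0.4770 m³/s
w_4 = (27.0 − 18.6)/2 = 4.2 m; q_4 = 0.20 × 0.11 × 4.2 = 0.09240 m³/s
Q = Σ qᵢ = 2.162 m³/s

2.16 m³/s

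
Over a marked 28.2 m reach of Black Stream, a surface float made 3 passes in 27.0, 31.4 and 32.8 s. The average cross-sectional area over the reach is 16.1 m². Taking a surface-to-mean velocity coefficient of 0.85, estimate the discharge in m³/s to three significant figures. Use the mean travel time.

t̄ = (27.0 + 31.4 + 32.8) / 3 = 30.4 s
v_surface = L / t̄ = 28.2 / 30.4 = 0.9276 m/s
v_mean = 0.85 × 0.9276 = 0.7885 m/s
Q = A × v_mean = 16.1 × 0.7885 = 12.69 m³/s

12.7 m³/s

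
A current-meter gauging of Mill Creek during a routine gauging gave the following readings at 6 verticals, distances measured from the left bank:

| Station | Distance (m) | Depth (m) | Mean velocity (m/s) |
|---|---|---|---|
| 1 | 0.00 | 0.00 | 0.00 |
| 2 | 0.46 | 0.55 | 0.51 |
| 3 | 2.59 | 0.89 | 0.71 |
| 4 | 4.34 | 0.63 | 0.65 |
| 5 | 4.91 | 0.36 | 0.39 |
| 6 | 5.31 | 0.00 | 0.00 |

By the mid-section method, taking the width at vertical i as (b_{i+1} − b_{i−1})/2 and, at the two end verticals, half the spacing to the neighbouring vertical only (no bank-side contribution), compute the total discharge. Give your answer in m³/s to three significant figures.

w_2 = (2.59 − 0.00)/2 = 1.295 m; q_2 = 0.51 × 0.55 × 1.295 = 0.3632 m³/s
w_3 = (4.34 − 0.46)/2 = 1.94 m; q_3 = 0.71 × 0.89 × 1.94 = 1.226 m³/s
w_4 = (4.91 − 2.59)/2 = 1.16 m; q_4 = 0.65 × 0.63 × 1.16 = 0.4750 m³/s
w_5 = (5.31 − 4.34)/2 = 0.485 m; q_5 = 0.39 × 0.36 × 0.485 = 0.06809 m³/s
Stations 1, 6 contribute zero (depth or velocity is 0).
Q = Σ qᵢ = 2.132 m³/s

2.13 m³/s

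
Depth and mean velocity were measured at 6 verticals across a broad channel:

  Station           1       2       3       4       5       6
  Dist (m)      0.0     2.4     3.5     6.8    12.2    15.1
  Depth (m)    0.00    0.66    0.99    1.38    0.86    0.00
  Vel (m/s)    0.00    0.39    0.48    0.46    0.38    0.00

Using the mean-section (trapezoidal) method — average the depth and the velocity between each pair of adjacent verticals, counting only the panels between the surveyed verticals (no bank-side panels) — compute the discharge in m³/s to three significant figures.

5.16 m³/s

Panel 1-2: Δb = 2.4 m, d̄ = (0.00+0.66)/2 = 0.33, v̄ = (0.00+0.39)/2 = 0.195 → q = 2.4×0.33×0.195 = 0.1544 m³/s
Panel 2-3: Δb = 1.1 m, d̄ = (0.66+0.99)/2 = 0.825, v̄ = (0.39+0.48)/2 = 0.435 → q = 1.1×0.825×0.435 = 0.3948 m³/s
Panel 3-4: Δb = 3.3 m, d̄ = (0.99+1.38)/2 = 1.185, v̄ = (0.48+0.46)/2 = 0.47 → q = 3.3×1.185×0.47 = 1.838 m³/s
Panel 4-5: Δb = 5.4 m, d̄ = (1.38+0.86)/2 = 1.12, v̄ = (0.46+0.38)/2 = 0.42 → q = 5.4×1.12×0.42 = 2.540 m³/s
Panel 5-6: Δb = 2.9 m, d̄ = (0.86+0.00)/2 = 0.43, v̄ = (0.38+0.00)/2 = 0.19 → q = 2.9×0.43×0.19 = 0.2369 m³/s
Q = Σ q = 5.164 m³/s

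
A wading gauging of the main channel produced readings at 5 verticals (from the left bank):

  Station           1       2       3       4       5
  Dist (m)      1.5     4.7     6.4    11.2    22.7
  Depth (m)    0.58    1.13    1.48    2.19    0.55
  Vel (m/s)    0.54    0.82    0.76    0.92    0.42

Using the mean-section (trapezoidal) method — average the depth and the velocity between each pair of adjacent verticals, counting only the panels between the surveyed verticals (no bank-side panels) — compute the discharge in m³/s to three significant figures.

21.6 m³/s

Panel 1-2: Δb = 3.2 m, d̄ = (0.58+1.13)/2 = 0.855, v̄ = (0.54+0.82)/2 = 0.68 → q = 3.2×0.855×0.68 = 1.860 m³/s
Panel 2-3: Δb = 1.7 m, d̄ = (1.13+1.48)/2 = 1.305, v̄ = (0.82+0.76)/2 = 0.79 → q = 1.7×1.305×0.79 = 1.753 m³/s
Panel 3-4: Δb = 4.8 m, d̄ = (1.48+2.19)/2 = 1.835, v̄ = (0.76+0.92)/2 = 0.84 → q = 4.8×1.835×0.84 = 7.399 m³/s
Panel 4-5: Δb = 11.5 m, d̄ = (2.19+0.55)/2 = 1.37, v̄ = (0.92+0.42)/2 = 0.67 → q = 11.5×1.37×0.67 = 10.56 m³/s
Q = Σ q = 21.57 m³/s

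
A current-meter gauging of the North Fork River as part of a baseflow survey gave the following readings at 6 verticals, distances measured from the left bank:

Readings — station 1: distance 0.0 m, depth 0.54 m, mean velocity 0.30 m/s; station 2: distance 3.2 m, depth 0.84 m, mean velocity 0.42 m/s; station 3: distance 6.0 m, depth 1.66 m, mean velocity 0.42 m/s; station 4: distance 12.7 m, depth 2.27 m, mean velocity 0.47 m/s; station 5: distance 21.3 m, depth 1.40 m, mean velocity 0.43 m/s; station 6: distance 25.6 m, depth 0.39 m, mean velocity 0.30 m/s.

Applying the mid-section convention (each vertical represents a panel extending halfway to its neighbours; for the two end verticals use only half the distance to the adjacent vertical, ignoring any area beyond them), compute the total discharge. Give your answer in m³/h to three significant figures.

60900 m³/h

w_1 = (3.2 − 0.0)/2 = 1.6 m; q_1 = 0.30 × 0.54 × 1.6 = 0.2592 m³/s
w_2 = (6.0 − 0.0)/2 = 3 m; q_2 = 0.42 × 0.84 × 3 = 1.058 m³/s
w_3 = (12.7 − 3.2)/2 = 4.75 m; q_3 = 0.42 × 1.66 × 4.75 = 3.312 m³/s
w_4 = (21.3 − 6.0)/2 = 7.65 m; q_4 = 0.47 × 2.27 × 7.65 = 8.162 m³/s
w_5 = (25.6 − 12.7)/2 = 6.45 m; q_5 = 0.43 × 1.40 × 6.45 = 3.883 m³/s
w_6 = (25.6 − 21.3)/2 = 2.15 m; q_6 = 0.30 × 0.39 × 2.15 = 0.2516 m³/s
Q = Σ qᵢ = 16.93 m³/s
= 16.93 × 3600 = 60930 m³/h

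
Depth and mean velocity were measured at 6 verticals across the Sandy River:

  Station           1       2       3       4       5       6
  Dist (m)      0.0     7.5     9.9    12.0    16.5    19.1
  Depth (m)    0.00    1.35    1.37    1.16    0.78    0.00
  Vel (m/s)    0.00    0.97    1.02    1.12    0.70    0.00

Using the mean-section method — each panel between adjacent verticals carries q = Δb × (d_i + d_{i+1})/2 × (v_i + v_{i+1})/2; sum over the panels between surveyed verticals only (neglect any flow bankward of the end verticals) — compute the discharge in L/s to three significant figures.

12900 L/s

Panel 1-2: Δb = 7.5 m, d̄ = (0.00+1.35)/2 = 0.675, v̄ = (0.00+0.97)/2 = 0.485 → q = 7.5×0.675×0.485 = 2.455 m³/s
Panel 2-3: Δb = 2.4 m, d̄ = (1.35+1.37)/2 = 1.36, v̄ = (0.97+1.02)/2 = 0.995 → q = 2.4×1.36×0.995 = 3.248 m³/s
Panel 3-4: Δb = 2.1 m, d̄ = (1.37+1.16)/2 = 1.265, v̄ = (1.02+1.12)/2 = 1.07 → q = 2.1×1.265×1.07 = 2.842 m³/s
Panel 4-5: Δb = 4.5 m, d̄ = (1.16+0.78)/2 = 0.97, v̄ = (1.12+0.70)/2 = 0.91 → q = 4.5×0.97×0.91 = 3.972 m³/s
Panel 5-6: Δb = 2.6 m, d̄ = (0.78+0.00)/2 = 0.39, v̄ = (0.70+0.00)/2 = 0.35 → q = 2.6×0.39×0.35 = 0.3549 m³/s
Q = Σ q = 12.87 m³/s
= 12.87 × 1000 = 12870 L/s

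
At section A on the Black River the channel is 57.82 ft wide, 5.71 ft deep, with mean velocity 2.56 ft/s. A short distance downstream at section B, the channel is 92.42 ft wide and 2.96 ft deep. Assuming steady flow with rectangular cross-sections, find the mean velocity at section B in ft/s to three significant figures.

Q = A₁V₁ = (57.82×5.71) × 2.56 = 845.2 ft³/s
A₂ = 92.42 × 2.96 = 273.6 ft²
V₂ = Q/A₂ = 845.2/273.6 = 3.090 ft/s

3.09 ft/s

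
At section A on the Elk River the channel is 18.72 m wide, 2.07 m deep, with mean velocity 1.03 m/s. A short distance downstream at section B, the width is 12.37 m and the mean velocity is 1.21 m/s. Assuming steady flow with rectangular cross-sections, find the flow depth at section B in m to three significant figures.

Q = A₁V₁ = (18.72×2.07) × 1.03 = 39.91 m³/s
d₂ = Q/(b₂ V₂) = 39.91/(12.37×1.21) = 2.667 m

2.67 m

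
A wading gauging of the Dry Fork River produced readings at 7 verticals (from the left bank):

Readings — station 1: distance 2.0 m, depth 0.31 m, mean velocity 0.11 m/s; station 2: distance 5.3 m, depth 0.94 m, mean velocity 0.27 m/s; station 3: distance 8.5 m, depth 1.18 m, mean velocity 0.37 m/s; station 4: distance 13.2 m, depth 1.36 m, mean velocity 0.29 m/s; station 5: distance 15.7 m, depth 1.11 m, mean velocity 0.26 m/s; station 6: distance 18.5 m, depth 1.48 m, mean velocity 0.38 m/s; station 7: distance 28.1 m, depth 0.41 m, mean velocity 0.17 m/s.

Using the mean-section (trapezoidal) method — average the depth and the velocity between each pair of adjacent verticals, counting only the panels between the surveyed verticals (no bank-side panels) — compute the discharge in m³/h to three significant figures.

Panel 1-2: Δb = 3.3 m, d̄ = (0.31+0.94)/2 = 0.625, v̄ = (0.11+0.27)/2 = 0.19 → q = 3.3×0.625×0.19 = 0.3919 m³/s
Panel 2-3: Δb = 3.2 m, d̄ = (0.94+1.18)/2 = 1.06, v̄ = (0.27+0.37)/2 = 0.32 → q = 3.2×1.06×0.32 = 1.085 m³/s
Panel 3-4: Δb = 4.7 m, d̄ = (1.18+1.36)/2 = 1.27, v̄ = (0.37+0.29)/2 = 0.33 → q = 4.7×1.27×0.33 = 1.970 m³/s
Panel 4-5: Δb = 2.5 m, d̄ = (1.36+1.11)/2 = 1.235, v̄ = (0.29+0.26)/2 = 0.275 → q = 2.5×1.235×0.275 = 0.8491 m³/s
Panel 5-6: Δb = 2.8 m, d̄ = (1.11+1.48)/2 = 1.295, v̄ = (0.26+0.38)/2 = 0.32 → q = 2.8×1.295×0.32 = 1.160 m³/s
Panel 6-7: Δb = 9.6 m, d̄ = (1.48+0.41)/2 = 0.945, v̄ = (0.38+0.17)/2 = 0.275 → q = 9.6×0.945×0.275 = 2.495 m³/s
Q = Σ q = 7.951 m³/s
= 7.951 × 3600 = 28620 m³/h

28600 m³/h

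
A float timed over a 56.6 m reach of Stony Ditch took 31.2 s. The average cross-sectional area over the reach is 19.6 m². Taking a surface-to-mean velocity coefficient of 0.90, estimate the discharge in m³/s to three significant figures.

v_surface = L / t̄ = 56.6 / 31.2 = 1.814 m/s
v_mean = 0.90 × 1.814 = 1.633 m/s
Q = A × v_mean = 19.6 × 1.633 = 32.00 m³/s

32.0 m³/s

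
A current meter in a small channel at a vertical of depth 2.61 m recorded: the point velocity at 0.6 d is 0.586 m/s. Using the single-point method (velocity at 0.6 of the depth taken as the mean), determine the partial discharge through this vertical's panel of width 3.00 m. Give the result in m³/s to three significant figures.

v̄ = v₀.₆ = 0.586 m/s
q = v̄ × d × w = 0.5860 × 2.61 × 3.00 = 4.588 m³/s

4.59 m³/s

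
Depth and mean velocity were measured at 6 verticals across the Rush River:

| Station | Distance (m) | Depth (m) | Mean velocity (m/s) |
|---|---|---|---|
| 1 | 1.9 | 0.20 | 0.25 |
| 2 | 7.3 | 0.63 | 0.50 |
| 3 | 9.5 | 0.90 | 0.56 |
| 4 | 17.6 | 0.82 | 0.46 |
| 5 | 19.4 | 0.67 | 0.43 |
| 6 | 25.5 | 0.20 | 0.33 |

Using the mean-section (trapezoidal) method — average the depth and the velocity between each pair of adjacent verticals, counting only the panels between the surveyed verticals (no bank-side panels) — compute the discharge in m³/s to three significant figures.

Panel 1-2: Δb = 5.4 m, d̄ = (0.20+0.63)/2 = 0.415, v̄ = (0.25+0.50)/2 = 0.375 → q = 5.4×0.415×0.375 = 0.8404 m³/s
Panel 2-3: Δb = 2.2 m, d̄ = (0.63+0.90)/2 = 0.765, v̄ = (0.50+0.56)/2 = 0.53 → q = 2.2×0.765×0.53 = 0.8920 m³/s
Panel 3-4: Δb = 8.1 m, d̄ = (0.90+0.82)/2 = 0.86, v̄ = (0.56+0.46)/2 = 0.51 → q = 8.1×0.86×0.51 = 3.553 m³/s
Panel 4-5: Δb = 1.8 m, d̄ = (0.82+0.67)/2 = 0.745, v̄ = (0.46+0.43)/2 = 0.445 → q = 1.8×0.745×0.445 = 0.5967 m³/s
Panel 5-6: Δb = 6.1 m, d̄ = (0.67+0.20)/2 = 0.435, v̄ = (0.43+0.33)/2 = 0.38 → q = 6.1×0.435×0.38 = 1.008 m³/s
Q = Σ q = 6.890 m³/s

6.89 m³/s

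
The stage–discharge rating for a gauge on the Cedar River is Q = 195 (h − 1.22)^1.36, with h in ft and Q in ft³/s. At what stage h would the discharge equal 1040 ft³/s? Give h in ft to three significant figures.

h − h₀ = (Q/C)^(1/b) = (1040/195)^(1/1.36) = 3.424 ft
h = 1.22 + 3.424 = 4.644 ft

4.64 ft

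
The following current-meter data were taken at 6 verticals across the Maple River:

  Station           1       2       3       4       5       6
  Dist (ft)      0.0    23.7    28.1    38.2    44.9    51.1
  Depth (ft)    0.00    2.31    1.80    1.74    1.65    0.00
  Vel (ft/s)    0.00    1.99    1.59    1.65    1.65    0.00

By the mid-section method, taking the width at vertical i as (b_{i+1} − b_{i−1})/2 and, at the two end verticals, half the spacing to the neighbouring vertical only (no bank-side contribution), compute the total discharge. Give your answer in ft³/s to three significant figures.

127 ft³/s

w_2 = (28.1 − 0.0)/2 = 14.05 ft; q_2 = 1.99 × 2.31 × 14.05 = 64.59 ft³/s
w_3 = (38.2 − 23.7)/2 = 7.25 ft; q_3 = 1.59 × 1.80 × 7.25 = 20.75 ft³/s
w_4 = (44.9 − 28.1)/2 = 8.4 ft; q_4 = 1.65 × 1.74 × 8.4 = 24.12 ft³/s
w_5 = (51.1 − 38.2)/2 = 6.45 ft; q_5 = 1.65 × 1.65 × 6.45 = 17.56 ft³/s
Stations 1, 6 contribute zero (depth or velocity is 0).
Q = Σ qᵢ = 127.0 ft³/s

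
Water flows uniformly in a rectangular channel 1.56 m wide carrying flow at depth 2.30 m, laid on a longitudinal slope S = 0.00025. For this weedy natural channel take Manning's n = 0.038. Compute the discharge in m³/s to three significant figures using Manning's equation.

A = b·y = 1.56 × 2.30 = 3.588 m²
P = b + 2y = 1.56 + 2×2.30 = 6.160 m
R = A/P = 3.588/6.160 = 0.5825 m
Q = (1/n)·A·R^(2/3)·S^(1/2) = (1/0.038) × 3.588 × 0.5825^(2/3) × 0.00025^(1/2) = 1.041 m³/s

1.04 m³/s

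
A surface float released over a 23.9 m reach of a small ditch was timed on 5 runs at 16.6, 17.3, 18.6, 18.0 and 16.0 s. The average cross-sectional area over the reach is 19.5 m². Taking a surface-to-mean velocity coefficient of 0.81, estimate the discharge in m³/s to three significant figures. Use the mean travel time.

t̄ = (16.6 + 17.3 + 18.6 + 18.0 + 16.0) / 5 = 17.3 s
v_surface = L / t̄ = 23.9 / 17.3 = 1.382 m/s
v_mean = 0.81 × 1.382 = 1.119 m/s
Q = A × v_mean = 19.5 × 1.119 = 21.82 m³/s

21.8 m³/s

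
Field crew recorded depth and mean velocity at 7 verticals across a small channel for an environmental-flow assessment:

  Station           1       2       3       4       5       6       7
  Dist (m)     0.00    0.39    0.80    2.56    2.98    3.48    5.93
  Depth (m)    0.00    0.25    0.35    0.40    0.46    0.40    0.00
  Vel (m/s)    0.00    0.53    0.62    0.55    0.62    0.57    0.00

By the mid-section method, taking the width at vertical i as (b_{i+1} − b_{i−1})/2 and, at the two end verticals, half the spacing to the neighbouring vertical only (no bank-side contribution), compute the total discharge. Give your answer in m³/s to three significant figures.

0.996 m³/s

w_2 = (0.80 − 0.00)/2 = 0.4 m; q_2 = 0.53 × 0.25 × 0.4 = 0.05300 m³/s
w_3 = (2.56 − 0.39)/2 = 1.085 m; q_3 = 0.62 × 0.35 × 1.085 = 0.2354 m³/s
w_4 = (2.98 − 0.80)/2 = 1.09 m; q_4 = 0.55 × 0.40 × 1.09 = 0.2398 m³/s
w_5 = (3.48 − 2.56)/2 = 0.46 m; q_5 = 0.62 × 0.46 × 0.46 = 0.1312 m³/s
w_6 = (5.93 − 2.98)/2 = 1.475 m; q_6 = 0.57 × 0.40 × 1.475 = 0.3363 m³/s
Stations 1, 7 contribute zero (depth or velocity is 0).
Q = Σ qᵢ = 0.9957 m³/s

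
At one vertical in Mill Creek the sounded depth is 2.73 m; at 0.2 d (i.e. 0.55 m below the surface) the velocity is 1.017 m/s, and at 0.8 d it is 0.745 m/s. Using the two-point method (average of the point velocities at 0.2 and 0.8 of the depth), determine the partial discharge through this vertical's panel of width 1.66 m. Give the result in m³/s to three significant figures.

3.99 m³/s

v̄ = (1.017 + 0.745) / 2 = 0.8810 m/s
q = v̄ × d × w = 0.8810 × 2.73 × 1.66 = 3.993 m³/s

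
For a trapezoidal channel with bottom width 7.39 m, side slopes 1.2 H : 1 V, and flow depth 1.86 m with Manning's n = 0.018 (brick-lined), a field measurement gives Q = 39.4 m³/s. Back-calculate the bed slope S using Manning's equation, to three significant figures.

A = (b + z·y)·y = (7.39 + 1.2×1.86)×1.86 = 17.90 m²
P = b + 2y√(1+z²) = 7.39 + 2×1.86×√(1+1.2²) = 13.20 m
R = A/P = 17.90/13.20 = 1.356 m
S = (Q·n / (1·A·R^(2/3)))² = (39.4×0.018 / (1×17.90×1.225))² = 0.001047

0.00105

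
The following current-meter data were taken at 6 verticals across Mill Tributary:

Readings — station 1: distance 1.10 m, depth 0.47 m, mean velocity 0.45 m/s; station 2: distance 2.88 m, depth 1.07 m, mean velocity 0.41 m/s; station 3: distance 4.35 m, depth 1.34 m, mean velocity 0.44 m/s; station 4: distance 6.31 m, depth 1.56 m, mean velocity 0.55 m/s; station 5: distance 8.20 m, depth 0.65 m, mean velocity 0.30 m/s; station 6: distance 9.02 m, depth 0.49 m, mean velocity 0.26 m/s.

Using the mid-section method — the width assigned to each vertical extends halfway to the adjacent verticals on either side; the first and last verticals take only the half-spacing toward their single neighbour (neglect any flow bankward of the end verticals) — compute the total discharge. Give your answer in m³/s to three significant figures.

w_1 = (2.88 − 1.10)/2 = 0.89 m; q_1 = 0.45 × 0.47 × 0.89 = 0.1882 m³/s
w_2 = (4.35 − 1.10)/2 = 1.625 m; q_2 = 0.41 × 1.07 × 1.625 = 0.7129 m³/s
w_3 = (6.31 − 2.88)/2 = 1.715 m; q_3 = 0.44 × 1.34 × 1.715 = 1.011 m³/s
w_4 = (8.20 − 4.35)/2 = 1.925 m; q_4 = 0.55 × 1.56 × 1.925 = 1.652 m³/s
w_5 = (9.02 − 6.31)/2 = 1.355 m; q_5 = 0.30 × 0.65 × 1.355 = 0.2642 m³/s
w_6 = (9.02 − 8.20)/2 = 0.41 m; q_6 = 0.26 × 0.49 × 0.41 = 0.05223 m³/s
Q = Σ qᵢ = 3.880 m³/s

3.88 m³/s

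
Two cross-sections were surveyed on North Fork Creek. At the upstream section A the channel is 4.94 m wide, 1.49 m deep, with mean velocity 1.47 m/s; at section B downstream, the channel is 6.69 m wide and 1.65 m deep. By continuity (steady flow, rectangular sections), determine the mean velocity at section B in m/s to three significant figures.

0.980 m/s

Q = A₁V₁ = (4.94×1.49) × 1.47 = 10.82 m³/s
A₂ = 6.69 × 1.65 = 11.04 m²
V₂ = Q/A₂ = 10.82/11.04 = 0.9802 m/s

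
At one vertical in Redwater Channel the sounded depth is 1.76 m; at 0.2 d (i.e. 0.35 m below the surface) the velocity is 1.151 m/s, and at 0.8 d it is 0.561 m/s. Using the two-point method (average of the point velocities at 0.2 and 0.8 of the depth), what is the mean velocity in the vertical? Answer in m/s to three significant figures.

0.856 m/s

v̄ = (1.151 + 0.561) / 2 = 0.8560 m/s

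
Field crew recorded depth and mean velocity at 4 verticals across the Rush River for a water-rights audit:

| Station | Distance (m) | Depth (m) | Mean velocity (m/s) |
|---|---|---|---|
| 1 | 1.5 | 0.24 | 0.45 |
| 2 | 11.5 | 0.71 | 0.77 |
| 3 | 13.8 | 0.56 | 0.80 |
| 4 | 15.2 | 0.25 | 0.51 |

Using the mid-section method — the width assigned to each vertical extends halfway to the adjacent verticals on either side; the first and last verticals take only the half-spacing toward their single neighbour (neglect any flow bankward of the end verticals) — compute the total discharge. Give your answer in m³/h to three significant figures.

17400 m³/h

w_1 = (11.5 − 1.5)/2 = 5 m; q_1 = 0.45 × 0.24 × 5 = 0.5400 m³/s
w_2 = (13.8 − 1.5)/2 = 6.15 m; q_2 = 0.77 × 0.71 × 6.15 = 3.362 m³/s
w_3 = (15.2 − 11.5)/2 = 1.85 m; q_3 = 0.80 × 0.56 × 1.85 = 0.8288 m³/s
w_4 = (15.2 − 13.8)/2 = 0.7 m; q_4 = 0.51 × 0.25 × 0.7 = 0.08925 m³/s
Q = Σ qᵢ = 4.820 m³/s
= 4.820 × 3600 = 17350 m³/h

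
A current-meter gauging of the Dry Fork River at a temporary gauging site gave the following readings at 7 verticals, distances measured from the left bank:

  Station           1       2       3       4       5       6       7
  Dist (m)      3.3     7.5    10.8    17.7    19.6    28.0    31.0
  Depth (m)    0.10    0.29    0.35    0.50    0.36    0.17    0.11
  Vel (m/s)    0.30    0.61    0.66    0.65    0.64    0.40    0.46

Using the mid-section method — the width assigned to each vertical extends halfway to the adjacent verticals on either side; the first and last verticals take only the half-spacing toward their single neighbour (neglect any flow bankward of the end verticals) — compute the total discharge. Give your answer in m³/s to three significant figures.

w_1 = (7.5 − 3.3)/2 = 2.1 m; q_1 = 0.30 × 0.10 × 2.1 = 0.06300 m³/s
w_2 = (10.8 − 3.3)/2 = 3.75 m; q_2 = 0.61 × 0.29 × 3.75 = 0.6634 m³/s
w_3 = (17.7 − 7.5)/2 = 5.1 m; q_3 = 0.66 × 0.35 × 5.1 = 1.178 m³/s
w_4 = (19.6 − 10.8)/2 = 4.4 m; q_4 = 0.65 × 0.50 × 4.4 = 1.430 m³/s
w_5 = (28.0 − 17.7)/2 = 5.15 m; q_5 = 0.64 × 0.36 × 5.15 = 1.187 m³/s
w_6 = (31.0 − 19.6)/2 = 5.7 m; q_6 = 0.40 × 0.17 × 5.7 = 0.3876 m³/s
w_7 = (31.0 − 28.0)/2 = 1.5 m; q_7 = 0.46 × 0.11 × 1.5 = 0.07590 m³/s
Q = Σ qᵢ = 4.985 m³/s

4.98 m³/s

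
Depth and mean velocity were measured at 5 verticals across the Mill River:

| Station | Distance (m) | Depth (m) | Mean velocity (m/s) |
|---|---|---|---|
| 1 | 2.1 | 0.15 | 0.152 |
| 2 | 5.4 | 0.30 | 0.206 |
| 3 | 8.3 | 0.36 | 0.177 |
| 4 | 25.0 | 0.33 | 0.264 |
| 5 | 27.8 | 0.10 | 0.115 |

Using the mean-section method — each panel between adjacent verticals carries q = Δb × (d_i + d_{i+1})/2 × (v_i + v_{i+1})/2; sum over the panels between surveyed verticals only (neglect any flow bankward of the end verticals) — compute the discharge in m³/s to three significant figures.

Panel 1-2: Δb = 3.3 m, d̄ = (0.15+0.30)/2 = 0.225, v̄ = (0.152+0.206)/2 = 0.179 → q = 3.3×0.225×0.179 = 0.1329 m³/s
Panel 2-3: Δb = 2.9 m, d̄ = (0.30+0.36)/2 = 0.33, v̄ = (0.206+0.177)/2 = 0.1915 → q = 2.9×0.33×0.1915 = 0.1833 m³/s
Panel 3-4: Δb = 16.7 m, d̄ = (0.36+0.33)/2 = 0.345, v̄ = (0.177+0.264)/2 = 0.2205 → q = 16.7×0.345×0.2205 = 1.270 m³/s
Panel 4-5: Δb = 2.8 m, d̄ = (0.33+0.10)/2 = 0.215, v̄ = (0.264+0.115)/2 = 0.1895 → q = 2.8×0.215×0.1895 = 0.1141 m³/s
Q = Σ q = 1.701 m³/s

1.70 m³/s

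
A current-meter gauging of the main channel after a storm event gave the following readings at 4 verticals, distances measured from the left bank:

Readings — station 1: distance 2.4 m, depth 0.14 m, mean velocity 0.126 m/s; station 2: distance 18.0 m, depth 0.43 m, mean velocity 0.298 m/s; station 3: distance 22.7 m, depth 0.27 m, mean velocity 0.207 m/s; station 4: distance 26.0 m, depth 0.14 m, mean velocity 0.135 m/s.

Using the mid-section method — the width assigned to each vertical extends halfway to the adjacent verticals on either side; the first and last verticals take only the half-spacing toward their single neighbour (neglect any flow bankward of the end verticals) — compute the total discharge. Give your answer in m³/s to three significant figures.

w_1 = (18.0 − 2.4)/2 = 7.8 m; q_1 = 0.126 × 0.14 × 7.8 = 0.1376 m³/s
w_2 = (22.7 − 2.4)/2 = 10.15 m; q_2 = 0.298 × 0.43 × 10.15 = 1.301 m³/s
w_3 = (26.0 − 18.0)/2 = 4 m; q_3 = 0.207 × 0.27 × 4 = 0.2236 m³/s
w_4 = (26.0 − 22.7)/2 = 1.65 m; q_4 = 0.135 × 0.14 × 1.65 = 0.03119 m³/s
Q = Σ qᵢ = 1.693 m³/s

1.69 m³/s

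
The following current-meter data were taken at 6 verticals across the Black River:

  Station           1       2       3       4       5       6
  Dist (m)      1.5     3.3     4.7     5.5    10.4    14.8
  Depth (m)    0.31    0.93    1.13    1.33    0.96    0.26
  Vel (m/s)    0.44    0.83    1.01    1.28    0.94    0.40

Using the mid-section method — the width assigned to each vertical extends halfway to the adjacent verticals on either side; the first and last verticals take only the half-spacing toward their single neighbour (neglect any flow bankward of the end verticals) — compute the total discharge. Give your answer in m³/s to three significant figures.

w_1 = (3.3 − 1.5)/2 = 0.9 m; q_1 = 0.44 × 0.31 × 0.9 = 0.1228 m³/s
w_2 = (4.7 − 1.5)/2 = 1.6 m; q_2 = 0.83 × 0.93 × 1.6 = 1.235 m³/s
w_3 = (5.5 − 3.3)/2 = 1.1 m; q_3 = 1.01 × 1.13 × 1.1 = 1.255 m³/s
w_4 = (10.4 − 4.7)/2 = 2.85 m; q_4 = 1.28 × 1.33 × 2.85 = 4.852 m³/s
w_5 = (14.8 − 5.5)/2 = 4.65 m; q_5 = 0.94 × 0.96 × 4.65 = 4.196 m³/s
w_6 = (14.8 − 10.4)/2 = 2.2 m; q_6 = 0.40 × 0.26 × 2.2 = 0.2288 m³/s
Q = Σ qᵢ = 11.89 m³/s

11.9 m³/s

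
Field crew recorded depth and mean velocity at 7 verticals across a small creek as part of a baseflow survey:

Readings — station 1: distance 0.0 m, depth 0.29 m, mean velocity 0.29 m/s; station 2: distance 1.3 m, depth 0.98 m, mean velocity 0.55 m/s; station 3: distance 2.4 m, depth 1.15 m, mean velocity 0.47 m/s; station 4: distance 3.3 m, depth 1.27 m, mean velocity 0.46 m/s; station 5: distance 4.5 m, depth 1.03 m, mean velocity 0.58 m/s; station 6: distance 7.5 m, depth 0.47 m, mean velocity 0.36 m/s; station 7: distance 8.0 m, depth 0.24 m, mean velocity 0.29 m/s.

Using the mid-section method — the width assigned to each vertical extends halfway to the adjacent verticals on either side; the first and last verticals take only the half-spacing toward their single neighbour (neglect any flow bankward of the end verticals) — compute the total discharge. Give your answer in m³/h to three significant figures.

12300 m³/h

w_1 = (1.3 − 0.0)/2 = 0.65 m; q_1 = 0.29 × 0.29 × 0.65 = 0.05467 m³/s
w_2 = (2.4 − 0.0)/2 = 1.2 m; q_2 = 0.55 × 0.98 × 1.2 = 0.6468 m³/s
w_3 = (3.3 − 1.3)/2 = 1 m; q_3 = 0.47 × 1.15 × 1 = 0.5405 m³/s
w_4 = (4.5 − 2.4)/2 = 1.05 m; q_4 = 0.46 × 1.27 × 1.05 = 0.6134 m³/s
w_5 = (7.5 − 3.3)/2 = 2.1 m; q_5 = 0.58 × 1.03 × 2.1 = 1.255 m³/s
w_6 = (8.0 − 4.5)/2 = 1.75 m; q_6 = 0.36 × 0.47 × 1.75 = 0.2961 m³/s
w_7 = (8.0 − 7.5)/2 = 0.25 m; q_7 = 0.29 × 0.24 × 0.25 = 0.01740 m³/s
Q = Σ qᵢ = 3.423 m³/s
= 3.423 × 3600 = 12320 m³/h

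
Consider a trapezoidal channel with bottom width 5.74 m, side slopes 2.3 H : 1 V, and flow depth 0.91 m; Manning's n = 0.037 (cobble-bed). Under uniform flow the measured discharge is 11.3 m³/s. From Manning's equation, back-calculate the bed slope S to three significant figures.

0.00562

A = (b + z·y)·y = (5.74 + 2.3×0.91)×0.91 = 7.128 m²
P = b + 2y√(1+z²) = 5.74 + 2×0.91×√(1+2.3²) = 10.30 m
R = A/P = 7.128/10.30 = 0.6917 m
S = (Q·n / (1·A·R^(2/3)))² = (11.3×0.037 / (1×7.128×0.7822))² = 0.005624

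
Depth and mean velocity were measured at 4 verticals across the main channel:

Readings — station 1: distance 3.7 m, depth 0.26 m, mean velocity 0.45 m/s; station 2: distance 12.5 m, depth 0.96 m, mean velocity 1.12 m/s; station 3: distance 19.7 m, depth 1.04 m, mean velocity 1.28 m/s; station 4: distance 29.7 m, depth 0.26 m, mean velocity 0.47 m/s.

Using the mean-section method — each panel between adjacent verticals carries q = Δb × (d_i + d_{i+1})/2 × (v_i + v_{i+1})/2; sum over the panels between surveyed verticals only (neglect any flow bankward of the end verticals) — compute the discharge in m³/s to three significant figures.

Panel 1-2: Δb = 8.8 m, d̄ = (0.26+0.96)/2 = 0.61, v̄ = (0.45+1.12)/2 = 0.785 → q = 8.8×0.61×0.785 = 4.214 m³/s
Panel 2-3: Δb = 7.2 m, d̄ = (0.96+1.04)/2 = 1, v̄ = (1.12+1.28)/2 = 1.2 → q = 7.2×1×1.2 = 8.640 m³/s
Panel 3-4: Δb = 10 m, d̄ = (1.04+0.26)/2 = 0.65, v̄ = (1.28+0.47)/2 = 0.875 → q = 10×0.65×0.875 = 5.688 m³/s
Q = Σ q = 18.54 m³/s

18.5 m³/s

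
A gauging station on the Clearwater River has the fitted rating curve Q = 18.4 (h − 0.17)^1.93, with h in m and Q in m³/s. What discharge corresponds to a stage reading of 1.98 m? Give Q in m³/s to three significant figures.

57.8 m³/s

Q = 18.4 × (1.98 − 0.17)^1.93 = 18.4 × 1.81^1.93 = 57.83 m³/s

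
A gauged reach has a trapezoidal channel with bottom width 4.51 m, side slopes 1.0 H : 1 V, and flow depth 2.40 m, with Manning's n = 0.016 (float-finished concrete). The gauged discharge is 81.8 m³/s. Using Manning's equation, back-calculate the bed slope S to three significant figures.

A = (b + z·y)·y = (4.51 + 1.0×2.40)×2.40 = 16.58 m²
P = b + 2y√(1+z²) = 4.51 + 2×2.40×√(1+1.0²) = 11.30 m
R = A/P = 16.58/11.30 = 1.468 m
S = (Q·n / (1·A·R^(2/3)))² = (81.8×0.016 / (1×16.58×1.292))² = 0.003734

0.00373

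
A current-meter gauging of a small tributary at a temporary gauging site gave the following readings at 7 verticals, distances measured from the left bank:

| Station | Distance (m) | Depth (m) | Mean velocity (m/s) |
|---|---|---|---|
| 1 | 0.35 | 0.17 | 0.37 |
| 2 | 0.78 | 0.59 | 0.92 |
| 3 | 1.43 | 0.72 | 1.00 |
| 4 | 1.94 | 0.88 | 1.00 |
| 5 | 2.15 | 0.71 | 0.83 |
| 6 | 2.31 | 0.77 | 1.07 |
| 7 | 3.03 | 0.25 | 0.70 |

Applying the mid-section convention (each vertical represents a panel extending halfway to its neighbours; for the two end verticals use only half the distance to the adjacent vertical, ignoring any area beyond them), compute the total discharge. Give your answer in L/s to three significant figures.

w_1 = (0.78 − 0.35)/2 = 0.215 m; q_1 = 0.37 × 0.17 × 0.215 = 0.01352 m³/s
w_2 = (1.43 − 0.35)/2 = 0.54 m; q_2 = 0.92 × 0.59 × 0.54 = 0.2931 m³/s
w_3 = (1.94 − 0.78)/2 = 0.58 m; q_3 = 1.00 × 0.72 × 0.58 = 0.4176 m³/s
w_4 = (2.15 − 1.43)/2 = 0.36 m; q_4 = 1.00 × 0.88 × 0.36 = 0.3168 m³/s
w_5 = (2.31 − 1.94)/2 = 0.185 m; q_5 = 0.83 × 0.71 × 0.185 = 0.1090 m³/s
w_6 = (3.03 − 2.15)/2 = 0.44 m; q_6 = 1.07 × 0.77 × 0.44 = 0.3625 m³/s
w_7 = (3.03 − 2.31)/2 = 0.36 m; q_7 = 0.70 × 0.25 × 0.36 = 0.06300 m³/s
Q = Σ qᵢ = 1.576 m³/s
= 1.576 × 1000 = 1576 L/s

1580 L/s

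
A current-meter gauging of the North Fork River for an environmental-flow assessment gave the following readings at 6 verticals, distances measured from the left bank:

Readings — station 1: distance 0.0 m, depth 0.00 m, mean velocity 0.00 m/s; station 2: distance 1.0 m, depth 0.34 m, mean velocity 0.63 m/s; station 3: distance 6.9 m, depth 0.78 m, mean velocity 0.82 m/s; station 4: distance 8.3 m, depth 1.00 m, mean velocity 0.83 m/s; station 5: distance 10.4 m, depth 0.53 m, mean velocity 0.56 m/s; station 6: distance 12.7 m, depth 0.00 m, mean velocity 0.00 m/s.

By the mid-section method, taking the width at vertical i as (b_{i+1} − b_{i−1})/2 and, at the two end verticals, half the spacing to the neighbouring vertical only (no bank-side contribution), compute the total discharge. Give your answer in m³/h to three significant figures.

18600 m³/h

w_2 = (6.9 − 0.0)/2 = 3.45 m; q_2 = 0.63 × 0.34 × 3.45 = 0.7390 m³/s
w_3 = (8.3 − 1.0)/2 = 3.65 m; q_3 = 0.82 × 0.78 × 3.65 = 2.335 m³/s
w_4 = (10.4 − 6.9)/2 = 1.75 m; q_4 = 0.83 × 1.00 × 1.75 = 1.453 m³/s
w_5 = (12.7 − 8.3)/2 = 2.2 m; q_5 = 0.56 × 0.53 × 2.2 = 0.6530 m³/s
Stations 1, 6 contribute zero (depth or velocity is 0).
Q = Σ qᵢ = 5.179 m³/s
= 5.179 × 3600 = 18640 m³/h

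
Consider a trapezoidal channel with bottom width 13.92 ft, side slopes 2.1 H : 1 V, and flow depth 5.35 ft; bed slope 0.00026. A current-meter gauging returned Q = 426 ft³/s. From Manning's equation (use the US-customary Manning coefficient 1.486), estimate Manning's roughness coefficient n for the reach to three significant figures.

0.0173

A = (b + z·y)·y = (13.92 + 2.1×5.35)×5.35 = 134.6 ft²
P = b + 2y√(1+z²) = 13.92 + 2×5.35×√(1+2.1²) = 38.81 ft
R = A/P = 134.6/38.81 = 3.468 ft
n = (1.486/Q)·A·R^(2/3)·S^(1/2) = (1.486/426) × 134.6 × 2.291 × 0.01612 = 0.01734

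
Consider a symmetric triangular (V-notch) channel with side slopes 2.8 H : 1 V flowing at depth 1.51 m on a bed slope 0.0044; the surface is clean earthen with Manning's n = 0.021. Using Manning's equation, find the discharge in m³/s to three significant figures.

A = z·y² = 2.8×1.51² = 6.384 m²
P = 2y√(1+z²) = 2×1.51×√(1+2.8²) = 8.979 m
R = A/P = 6.384/8.979 = 0.7110 m
Q = (1/n)·A·R^(2/3)·S^(1/2) = (1/0.021) × 6.384 × 0.7110^(2/3) × 0.0044^(1/2) = 16.06 m³/s

16.1 m³/s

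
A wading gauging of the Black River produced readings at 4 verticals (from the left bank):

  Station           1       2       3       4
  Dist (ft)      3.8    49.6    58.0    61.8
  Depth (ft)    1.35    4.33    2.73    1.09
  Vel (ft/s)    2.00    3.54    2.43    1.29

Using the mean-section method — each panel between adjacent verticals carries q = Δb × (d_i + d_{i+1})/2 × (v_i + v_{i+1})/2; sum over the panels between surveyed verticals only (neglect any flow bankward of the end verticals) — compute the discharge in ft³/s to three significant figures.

462 ft³/s

Panel 1-2: Δb = 45.8 ft, d̄ = (1.35+4.33)/2 = 2.84, v̄ = (2.00+3.54)/2 = 2.77 → q = 45.8×2.84×2.77 = 360.3 ft³/s
Panel 2-3: Δb = 8.4 ft, d̄ = (4.33+2.73)/2 = 3.53, v̄ = (3.54+2.43)/2 = 2.985 → q = 8.4×3.53×2.985 = 88.51 ft³/s
Panel 3-4: Δb = 3.8 ft, d̄ = (2.73+1.09)/2 = 1.91, v̄ = (2.43+1.29)/2 = 1.86 → q = 3.8×1.91×1.86 = 13.50 ft³/s
Q = Σ q = 462.3 ft³/s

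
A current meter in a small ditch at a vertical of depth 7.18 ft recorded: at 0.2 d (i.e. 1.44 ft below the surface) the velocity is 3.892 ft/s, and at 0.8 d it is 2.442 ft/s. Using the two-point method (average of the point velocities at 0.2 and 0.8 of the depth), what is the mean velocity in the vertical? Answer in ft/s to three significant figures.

3.17 ft/s

v̄ = (3.892 + 2.442) / 2 = 3.167 ft/s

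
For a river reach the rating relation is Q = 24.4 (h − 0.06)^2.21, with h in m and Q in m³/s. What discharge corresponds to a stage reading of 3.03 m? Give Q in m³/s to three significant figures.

271 m³/s

Q = 24.4 × (3.03 − 0.06)^2.21 = 24.4 × 2.97^2.21 = 270.5 m³/s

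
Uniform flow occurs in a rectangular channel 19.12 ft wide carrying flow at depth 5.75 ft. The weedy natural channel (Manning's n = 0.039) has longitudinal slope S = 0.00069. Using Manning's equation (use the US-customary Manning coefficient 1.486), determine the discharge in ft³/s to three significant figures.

A = b·y = 19.12 × 5.75 = 109.9 ft²
P = b + 2y = 19.12 + 2×5.75 = 30.62 ft
R = A/P = 109.9/30.62 = 3.590 ft
Q = (1.486/n)·A·R^(2/3)·S^(1/2) = (1.486/0.039) × 109.9 × 3.590^(2/3) × 0.00069^(1/2) = 258.0 ft³/s

258 ft³/s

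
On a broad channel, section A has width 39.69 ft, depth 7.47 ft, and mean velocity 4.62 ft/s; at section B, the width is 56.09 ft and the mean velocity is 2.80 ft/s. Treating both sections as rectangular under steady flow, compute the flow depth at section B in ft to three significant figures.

Q = A₁V₁ = (39.69×7.47) × 4.62 = 1370 ft³/s
d₂ = Q/(b₂ V₂) = 1370/(56.09×2.80) = 8.722 ft

8.72 ft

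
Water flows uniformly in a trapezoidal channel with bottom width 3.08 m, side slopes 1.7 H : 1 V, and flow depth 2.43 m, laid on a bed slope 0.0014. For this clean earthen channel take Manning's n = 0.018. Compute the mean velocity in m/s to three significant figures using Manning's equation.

2.58 m/s

A = (b + z·y)·y = (3.08 + 1.7×2.43)×2.43 = 17.52 m²
P = b + 2y√(1+z²) = 3.08 + 2×2.43×√(1+1.7²) = 12.67 m
R = A/P = 17.52/12.67 = 1.384 m
Q = (1/n)·A·R^(2/3)·S^(1/2) = (1/0.018) × 17.52 × 1.384^(2/3) × 0.0014^(1/2) = 45.23 m³/s
V = Q/A = 45.23/17.52 = 2.581 m/s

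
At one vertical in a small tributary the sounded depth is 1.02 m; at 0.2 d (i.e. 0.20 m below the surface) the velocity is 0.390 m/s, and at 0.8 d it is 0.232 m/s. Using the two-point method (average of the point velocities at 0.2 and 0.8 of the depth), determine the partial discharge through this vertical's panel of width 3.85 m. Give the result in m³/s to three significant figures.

v̄ = (0.390 + 0.232) / 2 = 0.3110 m/s
q = v̄ × d × w = 0.3110 × 1.02 × 3.85 = 1.221 m³/s

1.22 m³/s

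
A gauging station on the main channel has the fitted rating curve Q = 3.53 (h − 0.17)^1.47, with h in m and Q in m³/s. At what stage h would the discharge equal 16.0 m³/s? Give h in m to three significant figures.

h − h₀ = (Q/C)^(1/b) = (16.0/3.53)^(1/1.47) = 2.796 m
h = 0.17 + 2.796 = 2.966 m

2.97 m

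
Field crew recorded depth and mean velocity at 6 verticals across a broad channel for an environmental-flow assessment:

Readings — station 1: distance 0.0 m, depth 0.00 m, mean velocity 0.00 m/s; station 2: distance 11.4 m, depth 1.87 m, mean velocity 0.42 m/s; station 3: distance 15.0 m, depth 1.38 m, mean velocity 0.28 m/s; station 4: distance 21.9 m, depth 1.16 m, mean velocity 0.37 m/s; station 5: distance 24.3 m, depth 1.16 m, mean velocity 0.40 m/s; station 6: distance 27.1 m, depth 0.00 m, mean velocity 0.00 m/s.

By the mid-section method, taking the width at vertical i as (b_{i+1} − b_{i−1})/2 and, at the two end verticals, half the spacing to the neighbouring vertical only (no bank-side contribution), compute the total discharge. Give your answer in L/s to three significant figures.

w_2 = (15.0 − 0.0)/2 = 7.5 m; q_2 = 0.42 × 1.87 × 7.5 = 5.891 m³/s
w_3 = (21.9 − 11.4)/2 = 5.25 m; q_3 = 0.28 × 1.38 × 5.25 = 2.029 m³/s
w_4 = (24.3 − 15.0)/2 = 4.65 m; q_4 = 0.37 × 1.16 × 4.65 = 1.996 m³/s
w_5 = (27.1 − 21.9)/2 = 2.6 m; q_5 = 0.40 × 1.16 × 2.6 = 1.206 m³/s
Stations 1, 6 contribute zero (depth or velocity is 0).
Q = Σ qᵢ = 11.12 m³/s
= 11.12 × 1000 = 11120 L/s

11100 L/s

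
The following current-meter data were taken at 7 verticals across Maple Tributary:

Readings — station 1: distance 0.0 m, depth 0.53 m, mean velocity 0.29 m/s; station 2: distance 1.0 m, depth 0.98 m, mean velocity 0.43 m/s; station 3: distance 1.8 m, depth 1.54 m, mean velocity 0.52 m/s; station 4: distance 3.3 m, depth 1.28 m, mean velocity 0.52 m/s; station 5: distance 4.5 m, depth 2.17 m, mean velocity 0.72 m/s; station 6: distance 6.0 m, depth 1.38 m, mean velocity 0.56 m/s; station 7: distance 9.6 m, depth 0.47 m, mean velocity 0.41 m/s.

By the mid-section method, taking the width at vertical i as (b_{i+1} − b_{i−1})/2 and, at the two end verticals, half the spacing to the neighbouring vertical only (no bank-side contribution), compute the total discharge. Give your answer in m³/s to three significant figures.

w_1 = (1.0 − 0.0)/2 = 0.5 m; q_1 = 0.29 × 0.53 × 0.5 = 0.07685 m³/s
w_2 = (1.8 − 0.0)/2 = 0.9 m; q_2 = 0.43 × 0.98 × 0.9 = 0.3793 m³/s
w_3 = (3.3 − 1.0)/2 = 1.15 m; q_3 = 0.52 × 1.54 × 1.15 = 0.9209 m³/s
w_4 = (4.5 − 1.8)/2 = 1.35 m; q_4 = 0.52 × 1.28 × 1.35 = 0.8986 m³/s
w_5 = (6.0 − 3.3)/2 = 1.35 m; q_5 = 0.72 × 2.17 × 1.35 = 2.109 m³/s
w_6 = (9.6 − 4.5)/2 = 2.55 m; q_6 = 0.56 × 1.38 × 2.55 = 1.971 m³/s
w_7 = (9.6 − 6.0)/2 = 1.8 m; q_7 = 0.41 × 0.47 × 1.8 = 0.3469 m³/s
Q = Σ qᵢ = 6.702 m³/s

6.70 m³/s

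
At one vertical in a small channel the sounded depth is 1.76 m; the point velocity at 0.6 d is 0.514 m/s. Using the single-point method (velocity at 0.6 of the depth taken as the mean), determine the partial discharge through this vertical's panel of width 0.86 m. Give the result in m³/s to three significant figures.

v̄ = v₀.₆ = 0.514 m/s
q = v̄ × d × w = 0.5140 × 1.76 × 0.86 = 0.7780 m³/s

0.778 m³/s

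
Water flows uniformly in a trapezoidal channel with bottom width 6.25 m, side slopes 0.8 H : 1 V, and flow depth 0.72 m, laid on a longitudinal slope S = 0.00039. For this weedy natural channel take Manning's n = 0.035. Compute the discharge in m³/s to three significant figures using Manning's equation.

1.99 m³/s

A = (b + z·y)·y = (6.25 + 0.8×0.72)×0.72 = 4.915 m²
P = b + 2y√(1+z²) = 6.25 + 2×0.72×√(1+0.8²) = 8.094 m
R = A/P = 4.915/8.094 = 0.6072 m
Q = (1/n)·A·R^(2/3)·S^(1/2) = (1/0.035) × 4.915 × 0.6072^(2/3) × 0.00039^(1/2) = 1.988 m³/s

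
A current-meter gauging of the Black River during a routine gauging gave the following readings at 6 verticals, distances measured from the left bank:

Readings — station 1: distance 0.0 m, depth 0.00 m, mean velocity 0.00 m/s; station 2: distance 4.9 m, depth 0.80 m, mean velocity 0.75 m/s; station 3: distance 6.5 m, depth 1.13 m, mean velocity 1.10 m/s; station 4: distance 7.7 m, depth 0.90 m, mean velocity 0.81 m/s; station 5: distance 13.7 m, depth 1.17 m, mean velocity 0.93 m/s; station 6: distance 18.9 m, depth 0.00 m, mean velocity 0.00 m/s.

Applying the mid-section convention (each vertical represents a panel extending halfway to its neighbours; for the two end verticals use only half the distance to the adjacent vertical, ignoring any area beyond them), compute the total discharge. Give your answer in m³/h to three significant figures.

w_2 = (6.5 − 0.0)/2 = 3.25 m; q_2 = 0.75 × 0.80 × 3.25 = 1.950 m³/s
w_3 = (7.7 − 4.9)/2 = 1.4 m; q_3 = 1.10 × 1.13 × 1.4 = 1.740 m³/s
w_4 = (13.7 − 6.5)/2 = 3.6 m; q_4 = 0.81 × 0.90 × 3.6 = 2.624 m³/s
w_5 = (18.9 − 7.7)/2 = 5.6 m; q_5 = 0.93 × 1.17 × 5.6 = 6.093 m³/s
Stations 1, 6 contribute zero (depth or velocity is 0).
Q = Σ qᵢ = 12.41 m³/s
= 12.41 × 3600 = 44670 m³/h

44700 m³/h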